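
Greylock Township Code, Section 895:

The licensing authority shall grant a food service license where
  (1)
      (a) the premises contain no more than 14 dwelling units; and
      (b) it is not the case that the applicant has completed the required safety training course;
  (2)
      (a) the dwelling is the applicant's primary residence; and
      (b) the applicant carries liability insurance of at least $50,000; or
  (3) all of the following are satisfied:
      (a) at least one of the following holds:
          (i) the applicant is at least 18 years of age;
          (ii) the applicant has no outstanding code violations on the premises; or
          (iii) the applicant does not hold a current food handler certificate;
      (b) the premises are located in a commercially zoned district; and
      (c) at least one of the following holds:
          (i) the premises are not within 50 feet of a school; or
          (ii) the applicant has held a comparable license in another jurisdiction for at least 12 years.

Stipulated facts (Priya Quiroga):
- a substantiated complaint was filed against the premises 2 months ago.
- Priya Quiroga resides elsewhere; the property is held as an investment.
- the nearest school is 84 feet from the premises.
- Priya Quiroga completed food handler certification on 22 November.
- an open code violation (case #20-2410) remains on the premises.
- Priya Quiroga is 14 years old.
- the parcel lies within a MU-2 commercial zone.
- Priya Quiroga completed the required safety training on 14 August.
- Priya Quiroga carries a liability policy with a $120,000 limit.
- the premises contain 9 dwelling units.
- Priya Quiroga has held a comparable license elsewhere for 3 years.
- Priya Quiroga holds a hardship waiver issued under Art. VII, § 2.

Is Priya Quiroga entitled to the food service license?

(a) ≤ 14 units — satisfied.
(b) not (safety training) — not met.
(1) = T AND F = false.
(a) primary residence — fails.
(b) insurance ≥ $50,000 — holds.
So (2) is not satisfied (F AND T).
(i) age ≥ 18 — not met.
(ii) no code violations — not satisfied.
(iii) not (food handler cert.) — fails.
So (a) is not satisfied (F OR F OR F).
(b) commercially zoned — holds.
(i) ≥50 ft from school — holds.
(ii) prior license ≥ 12 yr — fails.
So (c) is satisfied (T OR F).
So (3) is not satisfied (F AND T AND T).
Overall = F OR F OR F = false.

No — denied.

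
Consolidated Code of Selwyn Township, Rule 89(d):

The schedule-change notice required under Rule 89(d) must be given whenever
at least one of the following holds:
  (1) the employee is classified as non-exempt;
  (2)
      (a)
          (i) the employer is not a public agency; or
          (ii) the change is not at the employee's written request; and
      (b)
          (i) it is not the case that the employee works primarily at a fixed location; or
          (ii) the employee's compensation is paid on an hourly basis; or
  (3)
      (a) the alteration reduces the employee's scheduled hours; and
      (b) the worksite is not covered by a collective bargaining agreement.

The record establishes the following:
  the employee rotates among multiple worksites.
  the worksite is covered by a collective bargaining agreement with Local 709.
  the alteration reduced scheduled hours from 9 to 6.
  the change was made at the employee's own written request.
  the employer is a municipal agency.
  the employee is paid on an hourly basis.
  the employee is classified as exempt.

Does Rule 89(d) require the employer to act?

(1) non-exempt — fails.
(i) not (public agency) — not satisfied.
(ii) not employee-requested — not met.
(a): F OR F → false.
(i) not (fixed location) — holds.
(ii) hourly-paid — met.
(b): T OR T → true.
(2) = F AND T = false.
(a) hours reduced — holds.
(b) no CBA — not satisfied.
So (3) is not satisfied (T AND F).
Overall: F OR F OR F → false.

No — not required.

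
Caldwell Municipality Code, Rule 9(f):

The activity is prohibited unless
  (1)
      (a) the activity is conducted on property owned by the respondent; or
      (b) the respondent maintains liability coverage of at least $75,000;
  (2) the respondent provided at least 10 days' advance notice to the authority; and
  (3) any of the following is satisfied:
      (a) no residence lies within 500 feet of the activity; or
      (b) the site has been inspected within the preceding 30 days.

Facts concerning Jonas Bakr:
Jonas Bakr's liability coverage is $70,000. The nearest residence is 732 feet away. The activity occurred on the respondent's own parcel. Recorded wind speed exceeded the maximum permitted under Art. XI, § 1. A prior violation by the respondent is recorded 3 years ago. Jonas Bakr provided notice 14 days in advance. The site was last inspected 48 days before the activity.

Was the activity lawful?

(a) own property — satisfied.
(b) coverage ≥ $75,000 — not satisfied.
So (1) is satisfied (T OR F).
(2) ≥10 days' notice — satisfied.
(a) no residence in 500 ft — met.
(b) site inspected — not satisfied.
So (3) is satisfied (T OR F).
So Overall is satisfied (T AND T AND T).

Yes — lawful.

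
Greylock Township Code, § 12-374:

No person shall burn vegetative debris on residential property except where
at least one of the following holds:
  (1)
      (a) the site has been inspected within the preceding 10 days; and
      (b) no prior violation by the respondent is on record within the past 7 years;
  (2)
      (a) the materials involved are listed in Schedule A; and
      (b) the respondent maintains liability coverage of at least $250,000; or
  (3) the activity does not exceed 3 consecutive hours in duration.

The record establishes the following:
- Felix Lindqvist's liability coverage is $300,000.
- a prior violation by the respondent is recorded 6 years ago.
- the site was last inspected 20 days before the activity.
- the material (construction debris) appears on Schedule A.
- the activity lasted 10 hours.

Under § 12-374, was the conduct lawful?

Yes — lawful.

(a) site inspected — not met.
(b) no prior violation — fails.
(1) = F AND F = false.
(a) Schedule A material — met.
(b) coverage ≥ $250,000 — holds.
(2) = T AND T = true.
(3) ≤ 3 hrs duration — fails.
Overall: F OR T OR F → true.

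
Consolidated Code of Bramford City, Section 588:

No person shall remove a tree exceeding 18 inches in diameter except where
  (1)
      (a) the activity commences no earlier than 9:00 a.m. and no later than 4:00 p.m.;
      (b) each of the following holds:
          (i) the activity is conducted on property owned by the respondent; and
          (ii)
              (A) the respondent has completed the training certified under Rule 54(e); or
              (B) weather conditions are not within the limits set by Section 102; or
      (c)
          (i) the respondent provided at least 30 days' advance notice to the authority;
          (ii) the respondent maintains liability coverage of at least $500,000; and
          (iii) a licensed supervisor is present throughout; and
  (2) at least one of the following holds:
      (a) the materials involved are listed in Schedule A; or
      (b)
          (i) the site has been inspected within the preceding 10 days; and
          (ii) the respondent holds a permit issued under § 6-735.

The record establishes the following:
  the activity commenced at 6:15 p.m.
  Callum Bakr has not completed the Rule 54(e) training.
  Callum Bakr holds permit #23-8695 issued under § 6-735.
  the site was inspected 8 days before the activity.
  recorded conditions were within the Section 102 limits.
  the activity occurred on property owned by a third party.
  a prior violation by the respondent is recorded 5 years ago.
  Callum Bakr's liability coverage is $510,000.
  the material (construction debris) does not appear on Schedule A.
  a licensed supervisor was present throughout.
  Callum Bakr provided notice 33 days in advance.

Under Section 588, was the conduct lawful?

(a) start within hours — not met.
(i) own property — fails.
(A) training certified — not satisfied.
(B) not (weather ok) — not met.
(ii) = F OR F = false.
(b): F AND F → false.
(i) ≥30 days' notice — satisfied.
(ii) coverage ≥ $500,000 — satisfied.
(iii) supervisor present — met.
So (c) is satisfied (T AND T AND T).
(1): F OR F OR T → true.
(a) Schedule A material — not met.
(i) site inspected — holds.
(ii) holds permit — holds.
(b) = T AND T = true.
(2): F OR T → true.
So Overall is satisfied (T AND T).

Yes — lawful.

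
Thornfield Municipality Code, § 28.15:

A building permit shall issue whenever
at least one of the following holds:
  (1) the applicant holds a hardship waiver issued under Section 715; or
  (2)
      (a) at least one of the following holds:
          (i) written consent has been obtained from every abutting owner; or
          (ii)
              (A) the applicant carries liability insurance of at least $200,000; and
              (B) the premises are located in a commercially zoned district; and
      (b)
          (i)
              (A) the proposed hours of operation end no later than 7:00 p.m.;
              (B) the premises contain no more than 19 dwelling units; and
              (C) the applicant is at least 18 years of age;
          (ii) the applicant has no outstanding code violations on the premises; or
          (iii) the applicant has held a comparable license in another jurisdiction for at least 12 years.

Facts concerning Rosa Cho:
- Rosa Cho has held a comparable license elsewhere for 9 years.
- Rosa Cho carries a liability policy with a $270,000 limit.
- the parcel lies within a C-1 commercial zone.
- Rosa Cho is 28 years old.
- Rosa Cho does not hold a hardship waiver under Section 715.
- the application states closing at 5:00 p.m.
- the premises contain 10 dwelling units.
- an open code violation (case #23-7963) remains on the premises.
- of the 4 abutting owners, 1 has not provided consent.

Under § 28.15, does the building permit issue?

Yes — granted.

(1) hardship waiver — not met.
(i) all abutters consent — not met.
(A) insurance ≥ $200,000 — holds.
(B) commercially zoned — satisfied.
So (ii) is satisfied (T AND T).
(a) = F OR T = true.
(A) closes by 7 p.m. — met.
(B) ≤ 19 units — satisfied.
(C) age ≥ 18 — holds.
(i) = T AND T AND T = true.
(ii) no code violations — fails.
(iii) prior license ≥ 12 yr — fails.
So (b) is satisfied (T OR F OR F).
(2): T AND T → true.
So Overall is satisfied (F OR T).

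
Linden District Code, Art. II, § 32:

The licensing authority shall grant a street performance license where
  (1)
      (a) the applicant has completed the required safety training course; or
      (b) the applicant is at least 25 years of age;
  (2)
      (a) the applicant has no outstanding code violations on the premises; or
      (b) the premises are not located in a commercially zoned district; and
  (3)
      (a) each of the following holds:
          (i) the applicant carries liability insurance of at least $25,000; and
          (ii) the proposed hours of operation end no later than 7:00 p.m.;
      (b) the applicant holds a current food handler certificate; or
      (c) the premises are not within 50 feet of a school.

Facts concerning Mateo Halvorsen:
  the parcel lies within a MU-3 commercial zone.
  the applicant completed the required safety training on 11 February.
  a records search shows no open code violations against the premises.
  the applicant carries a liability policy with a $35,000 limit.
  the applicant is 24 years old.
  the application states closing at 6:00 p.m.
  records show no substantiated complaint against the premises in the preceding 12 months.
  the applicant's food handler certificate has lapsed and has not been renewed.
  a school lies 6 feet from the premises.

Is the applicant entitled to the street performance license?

(a) safety training — satisfied.
(b) age ≥ 25 — fails.
(1): T OR F → true.
(a) no code violations — holds.
(b) not (commercially zoned) — fails.
(2) = T OR F = true.
(i) insurance ≥ $25,000 — holds.
(ii) closes by 7 p.m. — holds.
So (a) is satisfied (T AND T).
(b) food handler cert. — fails.
(c) ≥50 ft from school — not met.
(3) = T OR F OR F = true.
Overall = T AND T AND T = true.

Yes — granted.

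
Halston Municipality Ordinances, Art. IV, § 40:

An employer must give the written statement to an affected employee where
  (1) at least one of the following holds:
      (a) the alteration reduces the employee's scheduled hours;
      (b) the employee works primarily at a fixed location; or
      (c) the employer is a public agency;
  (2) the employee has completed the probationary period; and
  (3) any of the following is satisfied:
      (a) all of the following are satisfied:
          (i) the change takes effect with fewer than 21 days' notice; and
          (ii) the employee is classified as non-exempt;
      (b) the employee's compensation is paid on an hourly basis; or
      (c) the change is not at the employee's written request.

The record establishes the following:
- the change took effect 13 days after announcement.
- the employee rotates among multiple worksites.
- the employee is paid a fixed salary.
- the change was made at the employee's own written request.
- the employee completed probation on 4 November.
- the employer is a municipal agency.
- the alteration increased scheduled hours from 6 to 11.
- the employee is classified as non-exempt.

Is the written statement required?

(a) hours reduced — not met.
(b) fixed location — not satisfied.
(c) public agency — holds.
(1): F OR F OR T → true.
(2) past probation — satisfied.
(i) < 21 days' notice — holds.
(ii) non-exempt — satisfied.
(a): T AND T → true.
(b) hourly-paid — not satisfied.
(c) not employee-requested — not satisfied.
So (3) is satisfied (T OR F OR F).
So Overall is satisfied (T AND T AND T).

Yes — required.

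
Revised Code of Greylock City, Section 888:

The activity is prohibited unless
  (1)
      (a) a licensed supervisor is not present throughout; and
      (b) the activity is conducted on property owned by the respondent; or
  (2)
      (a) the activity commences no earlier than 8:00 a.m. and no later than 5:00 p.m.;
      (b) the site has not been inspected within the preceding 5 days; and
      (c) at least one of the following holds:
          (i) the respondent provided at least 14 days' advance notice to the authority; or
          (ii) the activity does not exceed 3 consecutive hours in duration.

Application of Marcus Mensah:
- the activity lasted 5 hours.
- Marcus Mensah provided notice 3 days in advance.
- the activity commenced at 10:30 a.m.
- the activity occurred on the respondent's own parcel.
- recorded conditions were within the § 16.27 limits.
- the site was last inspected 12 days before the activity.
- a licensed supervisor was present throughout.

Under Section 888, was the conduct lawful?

No — unlawful.

(a) not (supervisor present) — fails.
(b) own property — met.
(1): F AND T → false.
(a) start within hours — satisfied.
(b) not (site inspected) — met.
(i) ≥14 days' notice — not satisfied.
(ii) ≤ 3 hrs duration — fails.
So (c) is not satisfied (F OR F).
(2): T AND T AND F → false.
So Overall is not satisfied (F OR F).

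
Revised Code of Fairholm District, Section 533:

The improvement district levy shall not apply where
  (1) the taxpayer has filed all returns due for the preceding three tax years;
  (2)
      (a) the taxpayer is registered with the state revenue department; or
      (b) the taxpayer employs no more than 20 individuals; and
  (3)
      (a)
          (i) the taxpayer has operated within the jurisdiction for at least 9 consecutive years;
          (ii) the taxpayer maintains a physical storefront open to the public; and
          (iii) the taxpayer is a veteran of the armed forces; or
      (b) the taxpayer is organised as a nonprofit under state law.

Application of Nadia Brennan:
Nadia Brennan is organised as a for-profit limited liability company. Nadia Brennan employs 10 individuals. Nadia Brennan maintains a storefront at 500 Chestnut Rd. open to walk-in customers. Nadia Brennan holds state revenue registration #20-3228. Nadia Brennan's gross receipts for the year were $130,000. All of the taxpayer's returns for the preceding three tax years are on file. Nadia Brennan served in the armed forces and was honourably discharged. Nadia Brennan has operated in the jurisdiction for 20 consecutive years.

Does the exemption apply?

(1) returns current — holds.
(a) state-registered — holds.
(b) ≤ 20 employees — satisfied.
So (2) is satisfied (T OR T).
(i) ≥ 9 yrs in jurisdiction — satisfied.
(ii) has storefront — satisfied.
(iii) veteran — met.
(a) = T AND T AND T = true.
(b) nonprofit — fails.
So (3) is satisfied (T OR F).
So Overall is satisfied (T AND T AND T).

Yes — exempt.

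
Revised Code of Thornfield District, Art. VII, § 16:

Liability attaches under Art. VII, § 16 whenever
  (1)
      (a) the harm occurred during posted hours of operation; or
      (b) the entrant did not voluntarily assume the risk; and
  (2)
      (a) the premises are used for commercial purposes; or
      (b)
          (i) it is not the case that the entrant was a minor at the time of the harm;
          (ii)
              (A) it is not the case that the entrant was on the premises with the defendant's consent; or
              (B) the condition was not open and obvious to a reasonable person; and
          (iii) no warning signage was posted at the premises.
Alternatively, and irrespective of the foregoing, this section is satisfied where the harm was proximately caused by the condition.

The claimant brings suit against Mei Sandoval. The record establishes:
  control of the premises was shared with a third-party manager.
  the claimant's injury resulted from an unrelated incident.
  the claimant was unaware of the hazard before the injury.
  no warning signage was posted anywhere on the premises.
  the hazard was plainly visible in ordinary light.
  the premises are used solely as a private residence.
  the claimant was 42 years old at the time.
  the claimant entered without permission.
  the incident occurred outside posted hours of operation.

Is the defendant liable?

(a) during posted hours — not satisfied.
(b) no assumed risk — satisfied.
(1) = F OR T = true.
(a) commercial use — not met.
(i) not (entrant a minor) — holds.
(A) not (consent to enter) — satisfied.
(B) not open/obvious — fails.
(ii): T OR F → true.
(iii) no signage posted — holds.
(b): T AND T AND T → true.
(2) = F OR T = true.
So Overall is satisfied (T AND T).
Exception (proximate cause) — not satisfied.
Result: main true OR exception false → true.

Yes — liable.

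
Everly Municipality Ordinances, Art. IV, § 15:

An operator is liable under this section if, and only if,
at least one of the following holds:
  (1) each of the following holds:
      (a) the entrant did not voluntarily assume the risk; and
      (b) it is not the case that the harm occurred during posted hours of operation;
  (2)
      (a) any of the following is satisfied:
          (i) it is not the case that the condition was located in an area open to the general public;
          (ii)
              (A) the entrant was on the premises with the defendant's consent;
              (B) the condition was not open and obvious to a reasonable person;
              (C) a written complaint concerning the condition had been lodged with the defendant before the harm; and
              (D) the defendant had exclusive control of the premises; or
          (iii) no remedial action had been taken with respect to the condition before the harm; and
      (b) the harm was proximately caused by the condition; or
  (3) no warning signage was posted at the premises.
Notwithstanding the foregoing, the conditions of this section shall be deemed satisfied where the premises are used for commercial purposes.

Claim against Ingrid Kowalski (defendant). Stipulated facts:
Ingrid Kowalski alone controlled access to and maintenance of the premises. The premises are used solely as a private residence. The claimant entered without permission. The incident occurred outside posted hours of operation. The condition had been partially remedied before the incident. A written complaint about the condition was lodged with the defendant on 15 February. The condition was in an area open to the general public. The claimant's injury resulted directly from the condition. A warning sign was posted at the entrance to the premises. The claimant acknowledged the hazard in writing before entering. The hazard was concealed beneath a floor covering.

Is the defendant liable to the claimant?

No — not liable.

(a) no assumed risk — not met.
(b) not (during posted hours) — holds.
(1): F AND T → false.
(i) not (public area) — not met.
(A) consent to enter — not satisfied.
(B) not open/obvious — met.
(C) complaint lodged — met.
(D) exclusive control — met.
So (ii) is not satisfied (F AND T AND T AND T).
(iii) no remedial action — not met.
So (a) is not satisfied (F OR F OR F).
(b) proximate cause — met.
(2): F AND T → false.
(3) no signage posted — not satisfied.
So Overall is not satisfied (F OR F OR F).
Exception (commercial use) — not satisfied.
Result: main false OR exception false → false.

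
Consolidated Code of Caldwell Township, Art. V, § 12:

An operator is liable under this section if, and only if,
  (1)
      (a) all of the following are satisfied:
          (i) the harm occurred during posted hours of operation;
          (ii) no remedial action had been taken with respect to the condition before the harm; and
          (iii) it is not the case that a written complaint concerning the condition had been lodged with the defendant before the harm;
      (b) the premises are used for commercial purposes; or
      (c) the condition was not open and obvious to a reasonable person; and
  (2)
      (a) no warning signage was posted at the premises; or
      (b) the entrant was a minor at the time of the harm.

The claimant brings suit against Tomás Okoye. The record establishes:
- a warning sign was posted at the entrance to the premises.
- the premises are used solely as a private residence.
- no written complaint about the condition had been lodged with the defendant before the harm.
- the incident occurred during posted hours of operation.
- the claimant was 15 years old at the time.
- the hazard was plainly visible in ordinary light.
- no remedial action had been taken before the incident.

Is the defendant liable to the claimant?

Yes — liable.

(i) during posted hours — met.
(ii) no remedial action — holds.
(iii) not (complaint lodged) — holds.
(a) = T AND T AND T = true.
(b) commercial use — not met.
(c) not open/obvious — not satisfied.
(1) = T OR F OR F = true.
(a) no signage posted — fails.
(b) entrant a minor — holds.
So (2) is satisfied (F OR T).
So Overall is satisfied (T AND T).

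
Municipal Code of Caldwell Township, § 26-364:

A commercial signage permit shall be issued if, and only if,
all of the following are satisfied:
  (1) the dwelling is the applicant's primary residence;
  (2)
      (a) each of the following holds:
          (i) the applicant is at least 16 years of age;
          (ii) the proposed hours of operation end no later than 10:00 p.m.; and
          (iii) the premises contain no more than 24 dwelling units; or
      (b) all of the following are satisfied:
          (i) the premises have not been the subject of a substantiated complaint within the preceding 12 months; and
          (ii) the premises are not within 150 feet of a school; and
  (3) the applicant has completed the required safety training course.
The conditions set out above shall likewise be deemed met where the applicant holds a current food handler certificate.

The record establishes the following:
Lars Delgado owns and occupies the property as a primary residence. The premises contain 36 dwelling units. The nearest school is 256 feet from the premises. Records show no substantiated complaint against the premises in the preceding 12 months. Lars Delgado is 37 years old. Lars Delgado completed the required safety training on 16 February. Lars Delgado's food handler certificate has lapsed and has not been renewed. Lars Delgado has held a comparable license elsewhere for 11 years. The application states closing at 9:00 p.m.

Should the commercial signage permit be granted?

Yes — granted.

(1) primary residence — holds.
(i) age ≥ 16 — satisfied.
(ii) closes by 10 p.m. — holds.
(iii) ≤ 24 units — fails.
(a) = T AND T AND F = false.
(i) no complaint in 12 mo. — holds.
(ii) ≥150 ft from school — holds.
So (b) is satisfied (T AND T).
(2): F OR T → true.
(3) safety training — met.
So Overall is satisfied (T AND T AND T).
Exception (food handler cert.) — not satisfied.
Result: main true OR exception false → true.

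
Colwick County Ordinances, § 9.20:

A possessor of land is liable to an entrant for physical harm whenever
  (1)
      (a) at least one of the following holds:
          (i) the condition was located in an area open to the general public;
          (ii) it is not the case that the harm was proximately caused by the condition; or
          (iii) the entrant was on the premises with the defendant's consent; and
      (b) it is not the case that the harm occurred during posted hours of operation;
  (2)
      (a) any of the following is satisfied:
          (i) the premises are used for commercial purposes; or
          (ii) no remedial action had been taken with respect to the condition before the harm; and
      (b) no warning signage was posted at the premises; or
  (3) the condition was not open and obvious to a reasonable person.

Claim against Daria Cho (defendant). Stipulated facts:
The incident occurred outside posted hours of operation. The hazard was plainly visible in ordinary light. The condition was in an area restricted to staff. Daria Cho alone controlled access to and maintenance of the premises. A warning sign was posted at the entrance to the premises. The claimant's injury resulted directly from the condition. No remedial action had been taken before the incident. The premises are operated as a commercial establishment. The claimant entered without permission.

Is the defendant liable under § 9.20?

(i) public area — not satisfied.
(ii) not (proximate cause) — not satisfied.
(iii) consent to enter — fails.
(a): F OR F OR F → false.
(b) not (during posted hours) — holds.
So (1) is not satisfied (F AND T).
(i) commercial use — satisfied.
(ii) no remedial action — holds.
So (a) is satisfied (T OR T).
(b) no signage posted — not met.
(2): T AND F → false.
(3) not open/obvious — not met.
Overall: F OR F OR F → false.

No — not liable.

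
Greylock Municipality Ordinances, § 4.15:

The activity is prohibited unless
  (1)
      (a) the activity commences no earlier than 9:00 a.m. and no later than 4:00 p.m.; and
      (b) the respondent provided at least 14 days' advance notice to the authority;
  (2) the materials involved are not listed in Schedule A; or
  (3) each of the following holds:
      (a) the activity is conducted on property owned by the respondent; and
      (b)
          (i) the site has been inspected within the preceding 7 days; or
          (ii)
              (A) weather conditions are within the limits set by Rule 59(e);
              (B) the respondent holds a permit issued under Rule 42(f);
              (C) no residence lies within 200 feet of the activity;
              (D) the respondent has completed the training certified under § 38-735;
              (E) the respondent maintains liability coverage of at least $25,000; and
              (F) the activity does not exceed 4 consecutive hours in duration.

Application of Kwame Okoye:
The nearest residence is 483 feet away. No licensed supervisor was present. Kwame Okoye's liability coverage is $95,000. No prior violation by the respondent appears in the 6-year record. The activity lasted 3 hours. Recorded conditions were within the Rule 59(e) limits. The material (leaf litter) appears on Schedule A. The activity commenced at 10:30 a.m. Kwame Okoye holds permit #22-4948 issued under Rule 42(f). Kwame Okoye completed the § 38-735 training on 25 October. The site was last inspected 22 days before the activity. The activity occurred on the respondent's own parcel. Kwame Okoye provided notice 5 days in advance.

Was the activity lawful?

(a) start within hours — met.
(b) ≥14 days' notice — not met.
(1): T AND F → false.
(2) not (Schedule A material) — not met.
(a) own property — holds.
(i) site inspected — fails.
(A) weather ok — satisfied.
(B) holds permit — met.
(C) no residence in 200 ft — met.
(D) training certified — satisfied.
(E) coverage ≥ $25,000 — holds.
(F) ≤ 4 hrs duration — met.
So (ii) is satisfied (T AND T AND T AND T AND T AND T).
(b): F OR T → true.
So (3) is satisfied (T AND T).
Overall: F OR F OR T → true.

Yes — lawful.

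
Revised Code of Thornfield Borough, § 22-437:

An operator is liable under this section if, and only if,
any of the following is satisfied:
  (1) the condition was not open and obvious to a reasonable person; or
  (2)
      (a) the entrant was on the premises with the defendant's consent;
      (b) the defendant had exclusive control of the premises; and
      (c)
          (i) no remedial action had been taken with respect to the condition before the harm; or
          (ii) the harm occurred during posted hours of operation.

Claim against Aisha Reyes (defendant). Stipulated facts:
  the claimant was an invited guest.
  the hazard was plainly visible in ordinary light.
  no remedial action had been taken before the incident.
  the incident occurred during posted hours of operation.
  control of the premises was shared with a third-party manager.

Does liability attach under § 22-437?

No — not liable.

(1) not open/obvious — fails.
(a) consent to enter — satisfied.
(b) exclusive control — not satisfied.
(i) no remedial action — holds.
(ii) during posted hours — satisfied.
So (c) is satisfied (T OR T).
(2) = T AND F AND T = false.
Overall = F OR F = false.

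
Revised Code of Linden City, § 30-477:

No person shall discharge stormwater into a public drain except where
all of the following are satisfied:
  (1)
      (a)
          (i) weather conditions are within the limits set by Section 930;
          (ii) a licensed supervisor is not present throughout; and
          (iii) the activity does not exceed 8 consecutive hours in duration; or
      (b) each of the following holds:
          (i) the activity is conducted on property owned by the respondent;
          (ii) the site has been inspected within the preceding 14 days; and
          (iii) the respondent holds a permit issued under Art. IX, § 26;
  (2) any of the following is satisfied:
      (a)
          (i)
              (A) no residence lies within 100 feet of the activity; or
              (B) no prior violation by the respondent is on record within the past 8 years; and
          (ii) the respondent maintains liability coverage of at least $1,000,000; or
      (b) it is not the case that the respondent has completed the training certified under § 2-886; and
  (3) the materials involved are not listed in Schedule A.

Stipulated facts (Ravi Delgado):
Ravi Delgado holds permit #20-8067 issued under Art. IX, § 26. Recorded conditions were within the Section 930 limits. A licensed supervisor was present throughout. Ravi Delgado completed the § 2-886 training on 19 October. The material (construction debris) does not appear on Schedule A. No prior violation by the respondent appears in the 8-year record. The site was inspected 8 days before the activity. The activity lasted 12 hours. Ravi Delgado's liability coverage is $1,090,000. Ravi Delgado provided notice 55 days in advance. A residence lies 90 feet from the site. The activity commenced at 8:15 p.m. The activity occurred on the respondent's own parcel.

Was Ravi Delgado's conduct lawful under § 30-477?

Yes — lawful.

(i) weather ok — satisfied.
(ii) not (supervisor present) — fails.
(iii) ≤ 8 hrs duration — not satisfied.
(a): T AND F AND F → false.
(i) own property — satisfied.
(ii) site inspected — holds.
(iii) holds permit — met.
So (b) is satisfied (T AND T AND T).
(1): F OR T → true.
(A) no residence in 100 ft — fails.
(B) no prior violation — met.
(i): F OR T → true.
(ii) coverage ≥ $1,000,000 — satisfied.
So (a) is satisfied (T AND T).
(b) not (training certified) — fails.
So (2) is satisfied (T OR F).
(3) not (Schedule A material) — met.
Overall: T AND T AND T → true.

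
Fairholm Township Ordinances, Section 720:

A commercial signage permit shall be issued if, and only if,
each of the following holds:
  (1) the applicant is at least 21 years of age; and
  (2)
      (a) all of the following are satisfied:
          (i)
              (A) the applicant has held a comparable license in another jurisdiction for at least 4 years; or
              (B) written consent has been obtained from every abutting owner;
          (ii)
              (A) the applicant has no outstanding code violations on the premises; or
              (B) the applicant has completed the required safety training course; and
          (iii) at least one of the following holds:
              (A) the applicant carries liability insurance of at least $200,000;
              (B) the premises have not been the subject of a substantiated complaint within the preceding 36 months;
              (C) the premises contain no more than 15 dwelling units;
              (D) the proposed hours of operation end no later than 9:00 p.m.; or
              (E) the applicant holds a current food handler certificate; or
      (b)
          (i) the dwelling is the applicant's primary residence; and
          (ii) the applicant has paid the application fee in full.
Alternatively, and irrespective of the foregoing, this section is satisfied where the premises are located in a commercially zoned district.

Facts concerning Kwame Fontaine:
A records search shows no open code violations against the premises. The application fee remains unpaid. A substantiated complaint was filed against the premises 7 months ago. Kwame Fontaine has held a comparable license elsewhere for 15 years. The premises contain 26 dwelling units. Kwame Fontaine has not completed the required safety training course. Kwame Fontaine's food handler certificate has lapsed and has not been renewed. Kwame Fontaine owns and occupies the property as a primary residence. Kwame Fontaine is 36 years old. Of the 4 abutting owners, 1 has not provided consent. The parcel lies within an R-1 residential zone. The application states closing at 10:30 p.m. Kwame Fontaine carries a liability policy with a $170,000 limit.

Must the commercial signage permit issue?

No — denied.

(1) age ≥ 21 — holds.
(A) prior license ≥ 4 yr — satisfied.
(B) all abutters consent — fails.
(i) = T OR F = true.
(A) no code violations — met.
(B) safety training — fails.
(ii) = T OR F = true.
(A) insurance ≥ $200,000 — not met.
(B) no complaint in 36 mo. — not satisfied.
(C) ≤ 15 units — not satisfied.
(D) closes by 9 p.m. — fails.
(E) food handler cert. — not met.
(iii): F OR F OR F OR F OR F → false.
(a) = T AND T AND F = false.
(i) primary residence — satisfied.
(ii) fee paid — fails.
(b) = T AND F = false.
(2) = F OR F = false.
Overall = T AND F = false.
Exception (commercially zoned) — not satisfied.
Result: main false OR exception false → false.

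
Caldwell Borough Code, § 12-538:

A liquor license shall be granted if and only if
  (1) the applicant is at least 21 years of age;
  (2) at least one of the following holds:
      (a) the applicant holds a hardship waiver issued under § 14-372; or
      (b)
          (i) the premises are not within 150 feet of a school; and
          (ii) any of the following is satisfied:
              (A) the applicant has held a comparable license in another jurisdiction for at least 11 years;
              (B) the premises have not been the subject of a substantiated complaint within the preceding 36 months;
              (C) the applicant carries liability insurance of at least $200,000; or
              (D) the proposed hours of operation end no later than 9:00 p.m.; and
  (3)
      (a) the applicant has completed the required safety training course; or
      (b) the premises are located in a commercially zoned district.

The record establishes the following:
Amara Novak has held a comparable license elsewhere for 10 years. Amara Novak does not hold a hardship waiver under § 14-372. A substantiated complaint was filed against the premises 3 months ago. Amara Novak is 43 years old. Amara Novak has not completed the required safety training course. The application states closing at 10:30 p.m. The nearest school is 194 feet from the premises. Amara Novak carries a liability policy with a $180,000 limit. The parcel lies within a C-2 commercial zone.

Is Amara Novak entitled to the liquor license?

(1) age ≥ 21 — satisfied.
(a) hardship waiver — not met.
(i) ≥150 ft from school — holds.
(A) prior license ≥ 11 yr — not met.
(B) no complaint in 36 mo. — fails.
(C) insurance ≥ $200,000 — not met.
(D) closes by 9 p.m. — not satisfied.
(ii) = F OR F OR F OR F = false.
(b): T AND F → false.
(2): F OR F → false.
(a) safety training — fails.
(b) commercially zoned — met.
So (3) is satisfied (F OR T).
So Overall is not satisfied (T AND F AND T).

No — denied.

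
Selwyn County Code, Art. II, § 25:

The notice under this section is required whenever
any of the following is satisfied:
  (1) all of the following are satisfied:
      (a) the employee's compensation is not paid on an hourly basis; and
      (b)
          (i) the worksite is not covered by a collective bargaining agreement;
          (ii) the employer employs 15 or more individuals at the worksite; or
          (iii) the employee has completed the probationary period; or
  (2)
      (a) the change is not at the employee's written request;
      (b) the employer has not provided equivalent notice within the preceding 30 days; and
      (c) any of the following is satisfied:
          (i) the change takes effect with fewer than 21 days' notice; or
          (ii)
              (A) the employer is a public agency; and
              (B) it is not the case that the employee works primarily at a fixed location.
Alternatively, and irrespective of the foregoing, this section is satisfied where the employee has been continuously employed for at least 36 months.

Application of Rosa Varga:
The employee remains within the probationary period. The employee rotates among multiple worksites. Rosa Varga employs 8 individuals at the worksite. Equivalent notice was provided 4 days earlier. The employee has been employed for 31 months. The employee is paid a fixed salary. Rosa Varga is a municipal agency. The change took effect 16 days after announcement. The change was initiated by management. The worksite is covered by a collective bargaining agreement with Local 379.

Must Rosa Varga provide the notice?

(a) not (hourly-paid) — satisfied.
(i) no CBA — not met.
(ii) ≥ 15 at site — not satisfied.
(iii) past probation — not satisfied.
(b) = F OR F OR F = false.
(1): T AND F → false.
(a) not employee-requested — met.
(b) no recent notice — not satisfied.
(i) < 21 days' notice — met.
(A) public agency — satisfied.
(B) not (fixed location) — satisfied.
So (ii) is satisfied (T AND T).
(c) = T OR T = true.
So (2) is not satisfied (T AND F AND T).
Overall = F OR F = false.
Exception (tenure ≥ 36 mo.) — not satisfied.
Result: main false OR exception false → false.

No — not required.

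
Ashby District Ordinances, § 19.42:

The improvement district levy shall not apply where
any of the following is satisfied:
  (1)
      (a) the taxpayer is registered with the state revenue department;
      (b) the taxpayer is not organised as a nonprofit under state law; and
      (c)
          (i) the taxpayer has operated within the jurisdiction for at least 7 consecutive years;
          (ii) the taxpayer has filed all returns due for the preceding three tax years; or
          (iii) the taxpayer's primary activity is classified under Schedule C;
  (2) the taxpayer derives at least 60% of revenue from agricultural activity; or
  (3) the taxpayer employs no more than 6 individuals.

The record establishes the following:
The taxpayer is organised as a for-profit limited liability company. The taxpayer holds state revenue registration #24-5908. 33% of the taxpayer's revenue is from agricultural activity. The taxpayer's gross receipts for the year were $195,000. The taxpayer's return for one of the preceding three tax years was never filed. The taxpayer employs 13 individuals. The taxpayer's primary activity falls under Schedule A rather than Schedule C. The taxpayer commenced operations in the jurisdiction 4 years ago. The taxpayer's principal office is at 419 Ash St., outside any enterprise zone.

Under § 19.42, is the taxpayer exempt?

No — not exempt.

(a) state-registered — holds.
(b) not (nonprofit) — met.
(i) ≥ 7 yrs in jurisdiction — not met.
(ii) returns current — not met.
(iii) Schedule C activity — fails.
(c) = F OR F OR F = false.
So (1) is not satisfied (T AND T AND F).
(2) ≥60% agricultural — not satisfied.
(3) ≤ 6 employees — not satisfied.
Overall: F OR F OR F → false.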